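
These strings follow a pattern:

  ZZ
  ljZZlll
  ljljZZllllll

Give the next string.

ljljljZZlllllllll

Each term wraps the previous one in lj on the left and lll on the right.
One more step from ljljZZllllll gives the answer.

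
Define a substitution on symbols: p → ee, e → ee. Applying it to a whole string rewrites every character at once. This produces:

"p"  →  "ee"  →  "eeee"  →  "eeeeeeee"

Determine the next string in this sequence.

eeeeeeeeeeeeeeee

Apply φ to eeeeeeee symbol by symbol: e→ee, e→ee, e→ee, e→ee, e→ee, e→ee, e→ee, e→ee; joined: ee ee ee ee ee ee ee ee.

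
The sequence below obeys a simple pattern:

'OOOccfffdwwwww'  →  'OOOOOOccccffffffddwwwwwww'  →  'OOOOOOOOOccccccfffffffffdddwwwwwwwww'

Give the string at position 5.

The n-th term is 3n O's then 2n c's then 3n f's then n d's then 2n+3 w's (n = 1, 2, …).
For term 5, n = 5, so the run lengths are 15, 10, 15, 5, 13.

OOOOOOOOOOOOOOOccccccccccfffffffffffffffdddddwwwwwwwwwwwww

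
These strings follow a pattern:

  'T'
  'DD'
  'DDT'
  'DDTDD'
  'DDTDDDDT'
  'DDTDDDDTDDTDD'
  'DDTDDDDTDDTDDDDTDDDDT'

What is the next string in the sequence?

DDTDDDDTDDTDDDDTDDDDTDDTDDDDTDDTDD

Each term (from the third on) is the previous term followed by the one before it: term 3 = DD·T = DDT.
So term 8 is DDTDDDDTDDTDDDDTDDDDT·DDTDDDDTDDTDD.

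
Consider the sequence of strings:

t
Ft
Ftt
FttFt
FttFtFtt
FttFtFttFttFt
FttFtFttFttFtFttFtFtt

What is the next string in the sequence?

This is a Fibonacci-style word recurrence s(k) = s(k−1)·s(k−2): e.g. Ft·t = Ftt.
Continuing: FttFtFttFttFtFttFtFtt · FttFtFttFttFt gives term 8.

FttFtFttFttFtFttFtFttFttFtFttFttFt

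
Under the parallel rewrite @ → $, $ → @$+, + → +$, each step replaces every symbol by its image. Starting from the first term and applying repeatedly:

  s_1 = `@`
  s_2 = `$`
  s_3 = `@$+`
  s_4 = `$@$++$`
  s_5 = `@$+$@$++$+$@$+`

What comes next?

φ(@$+$@$++$+$@$+) expands symbol-by-symbol to $ @$+ +$ @$+ $ @$+ +$ +$ @$+ +$ @$+ $ @$+ +$; joining the 14 pieces gives the next term.

$@$++$@$+$@$++$+$@$++$@$+$@$++$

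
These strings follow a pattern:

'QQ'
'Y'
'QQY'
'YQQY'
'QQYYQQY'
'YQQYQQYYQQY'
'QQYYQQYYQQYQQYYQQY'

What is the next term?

This is a Fibonacci-style word recurrence s(k) = s(k−2)·s(k−1): e.g. QQ·Y = QQY.
The next term joins YQQYQQYYQQY and QQYYQQYYQQYQQYYQQY.

YQQYQQYYQQYQQYYQQYYQQYQQYYQQY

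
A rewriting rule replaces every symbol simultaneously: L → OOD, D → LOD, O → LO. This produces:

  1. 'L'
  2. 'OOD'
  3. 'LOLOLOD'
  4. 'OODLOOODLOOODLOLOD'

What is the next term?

LOLOLODOODLOLOLOLODOODLOLOLOLODOODLOOODLOLOD

φ(OODLOOODLOOODLOLOD) expands symbol-by-symbol to LO LO LOD OOD LO LO LO LOD OOD LO LO LO LOD OOD LO OOD LO LOD; joining the 18 pieces gives the next term.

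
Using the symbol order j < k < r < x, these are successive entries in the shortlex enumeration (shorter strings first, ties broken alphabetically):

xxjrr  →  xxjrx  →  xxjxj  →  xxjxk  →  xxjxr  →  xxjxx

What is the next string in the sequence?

The successor of xxjxx increments the rightmost position that isn't already x and resets every position after it to j.

xxkjj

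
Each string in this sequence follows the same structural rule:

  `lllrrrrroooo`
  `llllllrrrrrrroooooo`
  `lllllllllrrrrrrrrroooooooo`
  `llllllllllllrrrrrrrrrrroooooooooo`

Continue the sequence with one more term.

Each string has the form l^{3n} r^{2n+3} o^{2n+2} (n = 1, 2, …).
For the next term, n = 5, so the run lengths are 15, 13, 12.

lllllllllllllllrrrrrrrrrrrrroooooooooooo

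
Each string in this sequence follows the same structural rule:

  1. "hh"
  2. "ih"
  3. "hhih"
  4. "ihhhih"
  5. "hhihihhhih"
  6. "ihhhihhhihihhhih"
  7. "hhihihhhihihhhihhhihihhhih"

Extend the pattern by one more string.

From term 3 onward, concatenate the second-to-last term with the last: hh·ih = hhih, ih·hhih = ihhhih, …
The next term joins ihhhihhhihihhhih and hhihihhhihihhhihhhihihhhih.

ihhhihhhihihhhihhhihihhhihihhhihhhihihhhih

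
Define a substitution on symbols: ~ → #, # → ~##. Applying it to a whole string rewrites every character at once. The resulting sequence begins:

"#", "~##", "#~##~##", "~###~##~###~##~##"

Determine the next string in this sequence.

#~##~##~###~##~###~##~##~###~##~###~##~##

Replace each of the 17 characters of ~###~##~###~##~## in place — # ~## ~## ~## # ~## ~## # ~## ~## ~## # ~## ~## # ~## ~## — and concatenate.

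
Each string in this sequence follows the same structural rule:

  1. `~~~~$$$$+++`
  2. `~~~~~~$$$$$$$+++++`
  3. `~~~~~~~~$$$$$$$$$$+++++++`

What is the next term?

~~~~~~~~~~$$$$$$$$$$$$$+++++++++

Reading off run lengths: ~ runs 4, 6, 8; $ runs 4, 7, 10; + runs 3, 5, 7 — each is linear in n (n = 1, 2, …).
Setting n = 4 gives 10, 13, 9 characters in each block.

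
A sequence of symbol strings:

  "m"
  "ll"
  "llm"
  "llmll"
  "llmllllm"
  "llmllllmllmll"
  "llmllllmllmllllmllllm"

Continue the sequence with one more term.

llmllllmllmllllmllllmllmllllmllmll

This is a Fibonacci-style word recurrence s(k) = s(k−1)·s(k−2): e.g. ll·m = llm.
The next term joins llmllllmllmllllmllllm and llmllllmllmll.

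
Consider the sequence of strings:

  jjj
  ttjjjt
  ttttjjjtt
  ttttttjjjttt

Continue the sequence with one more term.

ttttttttjjjtttt

s(k+1) = tt·s(k)·t, so each term gains tt as a prefix and t as a suffix.
So the next term is tt·ttttttjjjttt·t.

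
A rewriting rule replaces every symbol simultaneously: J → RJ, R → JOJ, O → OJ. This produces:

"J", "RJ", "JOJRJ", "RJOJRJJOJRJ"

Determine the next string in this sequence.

Rewriting each symbol of RJOJRJJOJRJ: R→JOJ, J→RJ, O→OJ, J→RJ, R→JOJ, J→RJ, J→RJ, O→OJ, J→RJ, R→JOJ, J→RJ, which concatenates to JOJ RJ OJ RJ JOJ RJ RJ OJ RJ JOJ RJ.

JOJRJOJRJJOJRJRJOJRJJOJRJ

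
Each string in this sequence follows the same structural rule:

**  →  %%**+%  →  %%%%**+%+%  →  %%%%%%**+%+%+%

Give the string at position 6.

%%%%%%%%%%**+%+%+%+%+%

s(k+1) = %%·s(k)·+%, so each term gains %% as a prefix and +% as a suffix.
From %%%%%%**+%+%+%, 2 further steps: %%%%%%**+%+%+% → %%%%%%%%**+%+%+%+% → (answer).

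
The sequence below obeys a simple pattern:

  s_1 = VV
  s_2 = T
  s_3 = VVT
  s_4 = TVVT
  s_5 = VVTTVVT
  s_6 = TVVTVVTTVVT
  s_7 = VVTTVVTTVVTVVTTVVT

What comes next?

Each term (from the third on) is the two preceding terms concatenated in order: term 3 = VV·T = VVT.
So term 8 is TVVTVVTTVVT·VVTTVVTTVVTVVTTVVT.

TVVTVVTTVVTVVTTVVTTVVTVVTTVVT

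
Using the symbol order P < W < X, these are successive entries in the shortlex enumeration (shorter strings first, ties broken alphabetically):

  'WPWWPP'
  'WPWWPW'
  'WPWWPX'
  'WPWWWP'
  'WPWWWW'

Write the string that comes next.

WPWWWX

The successor of WPWWWW increments the rightmost position that isn't already X and resets every position after it to P.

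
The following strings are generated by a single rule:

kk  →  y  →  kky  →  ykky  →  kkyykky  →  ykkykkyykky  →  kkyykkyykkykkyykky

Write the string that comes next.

Each term (from the third on) is the two preceding terms concatenated in order: term 3 = kk·y = kky.
The next term joins ykkykkyykky and kkyykkyykkykkyykky.

ykkykkyykkykkyykkyykkykkyykky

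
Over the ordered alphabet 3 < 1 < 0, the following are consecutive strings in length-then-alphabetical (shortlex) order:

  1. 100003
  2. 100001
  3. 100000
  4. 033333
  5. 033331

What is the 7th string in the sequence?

Stepping forward 2 times from 033331: 033331 → 033330, then the target.

033313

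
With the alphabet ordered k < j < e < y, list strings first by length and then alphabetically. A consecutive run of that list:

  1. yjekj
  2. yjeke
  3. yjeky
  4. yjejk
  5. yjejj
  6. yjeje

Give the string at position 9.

yjeej

Advancing 3 positions from yjeje through yjeje → yjejy → yjeek reaches term 9.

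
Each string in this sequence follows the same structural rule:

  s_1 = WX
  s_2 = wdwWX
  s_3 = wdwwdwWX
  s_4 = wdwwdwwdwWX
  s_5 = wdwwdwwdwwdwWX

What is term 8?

wdwwdwwdwwdwwdwwdwwdwWX

Every step adds wdw at the front: s(k+1) = wdw·s(k).
From wdwwdwwdwwdwWX, 3 further steps: wdwwdwwdwwdwWX → wdwwdwwdwwdwwdwWX → wdwwdwwdwwdwwdwwdwWX → (answer).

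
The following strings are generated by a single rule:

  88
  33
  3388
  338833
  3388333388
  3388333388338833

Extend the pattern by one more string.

This is a Fibonacci-style word recurrence s(k) = s(k−1)·s(k−2): e.g. 33·88 = 3388.
The next term joins 3388333388338833 and 3388333388.

33883333883388333388333388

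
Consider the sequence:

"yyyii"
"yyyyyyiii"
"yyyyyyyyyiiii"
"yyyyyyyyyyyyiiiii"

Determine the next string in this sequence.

yyyyyyyyyyyyyyyiiiiii

Term n consists of 3n y's, followed by n+1 i's (n = 1, 2, …).
At n = 5 the blocks have lengths 15, 6.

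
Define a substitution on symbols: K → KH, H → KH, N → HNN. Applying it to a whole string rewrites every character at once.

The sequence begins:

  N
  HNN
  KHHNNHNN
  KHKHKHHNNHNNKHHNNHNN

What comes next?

Rewriting the 20 symbols of KHKHKHHNNHNNKHHNNHNN one by one yields KH KH KH KH KH KH KH HNN HNN KH HNN HNN KH KH KH HNN HNN KH HNN HNN; concatenated:

KHKHKHKHKHKHKHHNNHNNKHHNNHNNKHKHKHHNNHNNKHHNNHNN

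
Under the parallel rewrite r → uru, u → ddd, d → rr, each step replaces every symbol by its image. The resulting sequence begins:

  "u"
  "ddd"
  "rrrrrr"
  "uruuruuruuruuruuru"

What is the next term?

dddurudddddduruddddddurudddddduruddddddurudddddduruddd

φ(uruuruuruuruuruuru) expands symbol-by-symbol to ddd uru ddd ddd uru ddd ddd uru ddd ddd uru ddd ddd uru ddd ddd uru ddd; joining the 18 pieces gives the next term.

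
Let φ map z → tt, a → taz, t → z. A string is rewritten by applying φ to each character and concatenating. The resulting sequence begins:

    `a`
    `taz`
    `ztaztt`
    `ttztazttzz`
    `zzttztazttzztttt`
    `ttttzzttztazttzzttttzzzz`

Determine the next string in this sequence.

zzzzttttzzttztazttzzttttzzzztttttttt

Applying the rule to each of the 24 symbols of ttttzzttztazttzzttttzzzz gives the pieces z z z z tt tt z z tt z taz tt z z tt tt z z z z tt tt tt tt, which concatenate to the answer.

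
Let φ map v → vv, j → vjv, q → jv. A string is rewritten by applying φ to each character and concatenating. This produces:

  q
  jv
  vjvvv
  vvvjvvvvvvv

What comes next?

vvvvvvvjvvvvvvvvvvvvvvv

Apply φ to vvvjvvvvvvv symbol by symbol: v→vv, v→vv, v→vv, j→vjv, v→vv, v→vv, v→vv, v→vv, v→vv, v→vv, v→vv; joined: vv vv vv vjv vv vv vv vv vv vv vv.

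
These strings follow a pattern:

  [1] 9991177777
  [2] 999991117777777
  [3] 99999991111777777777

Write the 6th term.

99999999999991111111777777777777777

Each string has the form 9^{2n+1} 1^{n+1} 7^{2n+3} (n = 1, 2, …).
For term 6, n = 6, so the run lengths are 13, 7, 15.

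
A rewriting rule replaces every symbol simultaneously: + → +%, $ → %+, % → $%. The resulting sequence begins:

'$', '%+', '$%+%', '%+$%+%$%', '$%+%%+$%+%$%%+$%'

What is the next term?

φ($%+%%+$%+%$%%+$%) expands symbol-by-symbol to %+ $% +% $% $% +% %+ $% +% $% %+ $% $% +% %+ $%; joining the 16 pieces gives the next term.

%+$%+%$%$%+%%+$%+%$%%+$%$%+%%+$%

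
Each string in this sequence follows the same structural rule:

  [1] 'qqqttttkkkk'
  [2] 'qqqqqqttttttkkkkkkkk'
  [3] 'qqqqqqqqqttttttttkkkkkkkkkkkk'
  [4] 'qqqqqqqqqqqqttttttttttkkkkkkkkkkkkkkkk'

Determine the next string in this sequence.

qqqqqqqqqqqqqqqttttttttttttkkkkkkkkkkkkkkkkkkkk

Term n consists of 3n q's, followed by 2n+2 t's, followed by 4n k's (n = 1, 2, …).
For the next term, n = 5, so the run lengths are 15, 12, 20.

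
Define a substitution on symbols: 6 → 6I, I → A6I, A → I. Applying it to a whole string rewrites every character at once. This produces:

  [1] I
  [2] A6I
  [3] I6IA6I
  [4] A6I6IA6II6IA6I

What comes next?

Applying the rule to each of the 14 symbols of A6I6IA6II6IA6I gives the pieces I 6I A6I 6I A6I I 6I A6I A6I 6I A6I I 6I A6I, which concatenate to the answer.

I6IA6I6IA6II6IA6IA6I6IA6II6IA6I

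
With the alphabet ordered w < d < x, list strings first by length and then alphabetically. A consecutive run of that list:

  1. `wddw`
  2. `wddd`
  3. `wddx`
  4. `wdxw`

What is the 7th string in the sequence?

wxww

Advancing 3 positions from wdxw through wdxw → wdxd → wdxx reaches term 7.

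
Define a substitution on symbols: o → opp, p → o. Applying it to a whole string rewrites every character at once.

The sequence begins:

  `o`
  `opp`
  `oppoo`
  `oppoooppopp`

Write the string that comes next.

oppoooppoppoppoooppoo

Apply φ to oppoooppopp symbol by symbol: o→opp, p→o, p→o, o→opp, o→opp, o→opp, p→o, p→o, o→opp, p→o, p→o; joined: opp o o opp opp opp o o opp o o.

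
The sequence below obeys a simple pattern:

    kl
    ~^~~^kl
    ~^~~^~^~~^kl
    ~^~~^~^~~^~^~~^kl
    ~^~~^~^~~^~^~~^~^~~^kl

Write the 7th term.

~^~~^~^~~^~^~~^~^~~^~^~~^~^~~^kl

Every step adds ~^~~^ at the front: s(k+1) = ~^~~^·s(k).
From ~^~~^~^~~^~^~~^~^~~^kl, 2 further steps: ~^~~^~^~~^~^~~^~^~~^kl → ~^~~^~^~~^~^~~^~^~~^~^~~^kl → (answer).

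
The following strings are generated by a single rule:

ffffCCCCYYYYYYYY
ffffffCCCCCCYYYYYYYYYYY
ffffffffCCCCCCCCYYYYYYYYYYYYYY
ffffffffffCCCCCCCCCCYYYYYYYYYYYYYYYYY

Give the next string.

ffffffffffffCCCCCCCCCCCCYYYYYYYYYYYYYYYYYYYY

Reading off run lengths: f runs 4, 6, 8, 10; C runs 4, 6, 8, 10; Y runs 8, 11, 14, 17 — each is linear in n, where the shown terms are n = 3, 4, 5, 6.
At n = 7 the blocks have lengths 12, 12, 20.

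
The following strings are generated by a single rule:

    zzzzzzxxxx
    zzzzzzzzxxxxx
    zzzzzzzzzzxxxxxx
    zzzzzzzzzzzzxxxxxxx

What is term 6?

zzzzzzzzzzzzzzzzxxxxxxxxx

Term n consists of 2n z's, followed by n+1 x's, where the shown terms are n = 3, 4, 5, 6.
Setting n = 8 gives 16, 9 characters in each block.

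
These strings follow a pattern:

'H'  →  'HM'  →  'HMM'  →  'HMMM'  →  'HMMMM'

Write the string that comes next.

HMMMMM

Every step adds M to the end: s(k+1) = s(k)·M.
So the next term is HMMMM·M.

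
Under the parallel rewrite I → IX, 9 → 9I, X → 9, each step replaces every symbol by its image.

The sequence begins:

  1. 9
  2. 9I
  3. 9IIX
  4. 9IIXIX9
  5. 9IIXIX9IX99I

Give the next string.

Rewriting each symbol of 9IIXIX9IX99I: 9→9I, I→IX, I→IX, X→9, I→IX, X→9, 9→9I, I→IX, X→9, 9→9I, 9→9I, I→IX, which concatenates to 9I IX IX 9 IX 9 9I IX 9 9I 9I IX.

9IIXIX9IX99IIX99I9IIX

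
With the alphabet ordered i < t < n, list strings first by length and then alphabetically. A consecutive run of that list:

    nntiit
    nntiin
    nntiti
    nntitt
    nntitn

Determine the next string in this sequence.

nntini

Find the rightmost character of nntitn below n, bump it to the next letter, and reset everything to its right to i.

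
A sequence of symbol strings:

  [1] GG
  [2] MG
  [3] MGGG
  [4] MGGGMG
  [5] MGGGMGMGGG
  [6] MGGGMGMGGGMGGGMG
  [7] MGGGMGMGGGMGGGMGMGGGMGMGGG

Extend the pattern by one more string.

MGGGMGMGGGMGGGMGMGGGMGMGGGMGGGMGMGGGMGGGMG

Each term (from the third on) is the previous term followed by the one before it: term 3 = MG·GG = MGGG.
So term 8 is MGGGMGMGGGMGGGMGMGGGMGMGGG·MGGGMGMGGGMGGGMG.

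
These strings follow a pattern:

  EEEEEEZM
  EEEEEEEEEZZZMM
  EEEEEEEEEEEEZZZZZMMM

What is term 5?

Reading off run lengths: E runs 6, 9, 12; Z runs 1, 3, 5; M runs 1, 2, 3 — each is linear in n (n = 1, 2, …).
Setting n = 5 gives 18, 9, 5 characters in each block.

EEEEEEEEEEEEEEEEEEZZZZZZZZZMMMMM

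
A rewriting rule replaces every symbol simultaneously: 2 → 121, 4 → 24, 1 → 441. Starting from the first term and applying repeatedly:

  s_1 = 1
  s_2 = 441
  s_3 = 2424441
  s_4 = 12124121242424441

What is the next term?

φ(12124121242424441) expands symbol-by-symbol to 441 121 441 121 24 441 121 441 121 24 121 24 121 24 24 24 441; joining the 17 pieces gives the next term.

441121441121244411214411212412124121242424441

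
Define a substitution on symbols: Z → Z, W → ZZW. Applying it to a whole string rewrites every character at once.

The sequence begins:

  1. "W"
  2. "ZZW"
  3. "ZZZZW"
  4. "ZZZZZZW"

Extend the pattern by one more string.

Expanding ZZZZZZW: Z→Z, Z→Z, Z→Z, Z→Z, Z→Z, Z→Z, W→ZZW. Concatenated: Z Z Z Z Z Z ZZW.

ZZZZZZZZW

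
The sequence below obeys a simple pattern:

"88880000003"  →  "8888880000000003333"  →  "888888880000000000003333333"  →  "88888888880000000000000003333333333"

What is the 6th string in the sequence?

888888888888880000000000000000000003333333333333333

Reading off run lengths: 8 runs 4, 6, 8, 10; 0 runs 6, 9, 12, 15; 3 runs 1, 4, 7, 10 — each is linear in n (n = 1, 2, …).
Setting n = 6 gives 14, 21, 16 characters in each block.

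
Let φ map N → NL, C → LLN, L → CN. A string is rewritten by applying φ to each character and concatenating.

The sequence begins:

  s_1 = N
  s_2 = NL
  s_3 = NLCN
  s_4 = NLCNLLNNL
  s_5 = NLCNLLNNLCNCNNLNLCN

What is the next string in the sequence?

NLCNLLNNLCNCNNLNLCNLLNNLLLNNLNLCNNLCNLLNNL

Replace each of the 19 characters of NLCNLLNNLCNCNNLNLCN in place — NL CN LLN NL CN CN NL NL CN LLN NL LLN NL NL CN NL CN LLN NL — and concatenate.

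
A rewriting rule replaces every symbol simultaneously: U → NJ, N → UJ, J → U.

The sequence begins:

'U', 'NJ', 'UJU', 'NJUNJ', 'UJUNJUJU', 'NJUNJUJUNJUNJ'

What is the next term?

Replace each of the 13 characters of NJUNJUJUNJUNJ in place — UJ U NJ UJ U NJ U NJ UJ U NJ UJ U — and concatenate.

UJUNJUJUNJUNJUJUNJUJU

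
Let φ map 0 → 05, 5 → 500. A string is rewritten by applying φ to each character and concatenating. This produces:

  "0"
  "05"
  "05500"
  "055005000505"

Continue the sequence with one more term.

Expanding 055005000505: 0→05, 5→500, 5→500, 0→05, 0→05, 5→500, 0→05, 0→05, 0→05, 5→500, 0→05, 5→500. Concatenated: 05 500 500 05 05 500 05 05 05 500 05 500.

05500500050550005050550005500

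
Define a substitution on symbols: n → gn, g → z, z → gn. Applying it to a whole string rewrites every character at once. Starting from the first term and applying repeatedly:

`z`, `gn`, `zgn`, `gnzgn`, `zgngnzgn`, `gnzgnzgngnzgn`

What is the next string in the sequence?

Applying the rule to each of the 13 symbols of gnzgnzgngnzgn gives the pieces z gn gn z gn gn z gn z gn gn z gn, which concatenate to the answer.

zgngnzgngnzgnzgngnzgn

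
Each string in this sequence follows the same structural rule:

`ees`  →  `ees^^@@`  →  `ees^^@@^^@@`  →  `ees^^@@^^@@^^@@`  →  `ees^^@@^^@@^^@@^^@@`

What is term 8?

ees^^@@^^@@^^@@^^@@^^@@^^@@^^@@

Each term is the previous one with ^^@@ appended.
From ees^^@@^^@@^^@@^^@@, 3 further steps: ees^^@@^^@@^^@@^^@@ → ees^^@@^^@@^^@@^^@@^^@@ → ees^^@@^^@@^^@@^^@@^^@@^^@@ → (answer).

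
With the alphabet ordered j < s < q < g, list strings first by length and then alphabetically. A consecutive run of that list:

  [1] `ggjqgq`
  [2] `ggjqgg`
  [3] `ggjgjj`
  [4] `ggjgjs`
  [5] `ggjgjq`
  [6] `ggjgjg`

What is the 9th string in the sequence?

Stepping forward 3 times from ggjgjg: ggjgjg → ggjgsj → ggjgss, then the target.

ggjgsq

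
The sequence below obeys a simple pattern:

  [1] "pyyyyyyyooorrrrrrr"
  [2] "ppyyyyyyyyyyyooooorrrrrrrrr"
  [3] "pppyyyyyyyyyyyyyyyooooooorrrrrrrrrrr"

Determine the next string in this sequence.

The n-th term is n-1 p's then 4n-1 y's then 2n-1 o's then 2n+3 r's, where the shown terms are n = 2, 3, 4.
For the next term, n = 5, so the run lengths are 4, 19, 9, 13.

ppppyyyyyyyyyyyyyyyyyyyooooooooorrrrrrrrrrrrr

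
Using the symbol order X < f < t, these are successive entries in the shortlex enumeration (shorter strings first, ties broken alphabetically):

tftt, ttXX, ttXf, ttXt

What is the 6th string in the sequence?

ttff

Advancing 2 positions from ttXt through ttXt → ttfX reaches term 6.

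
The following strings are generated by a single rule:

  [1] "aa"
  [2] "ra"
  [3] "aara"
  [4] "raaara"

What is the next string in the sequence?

aararaaara

From term 3 onward, concatenate the second-to-last term with the last: aa·ra = aara, ra·aara = raaara, …
The next term joins aara and raaara.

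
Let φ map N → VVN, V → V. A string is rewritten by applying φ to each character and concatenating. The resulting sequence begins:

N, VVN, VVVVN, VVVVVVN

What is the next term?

Rewriting each symbol of VVVVVVN: V→V, V→V, V→V, V→V, V→V, V→V, N→VVN, which concatenates to V V V V V V VVN.

VVVVVVVVN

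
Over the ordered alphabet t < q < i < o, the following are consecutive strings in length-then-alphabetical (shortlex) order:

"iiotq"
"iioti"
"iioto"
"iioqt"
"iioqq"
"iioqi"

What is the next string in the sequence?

The successor of iioqi increments the rightmost position that isn't already o and resets every position after it to t.

iioqo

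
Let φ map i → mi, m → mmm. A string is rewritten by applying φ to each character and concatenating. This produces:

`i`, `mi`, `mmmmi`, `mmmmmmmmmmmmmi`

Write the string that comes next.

Rewriting the 14 symbols of mmmmmmmmmmmmmi one by one yields mmm mmm mmm mmm mmm mmm mmm mmm mmm mmm mmm mmm mmm mi; concatenated:

mmmmmmmmmmmmmmmmmmmmmmmmmmmmmmmmmmmmmmmmi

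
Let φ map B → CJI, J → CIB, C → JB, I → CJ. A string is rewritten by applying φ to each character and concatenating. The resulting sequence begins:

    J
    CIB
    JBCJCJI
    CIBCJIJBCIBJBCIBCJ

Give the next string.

JBCJCJIJBCIBCJCIBCJIJBCJCJICIBCJIJBCJCJIJBCIB

Applying the rule to each of the 18 symbols of CIBCJIJBCIBJBCIBCJ gives the pieces JB CJ CJI JB CIB CJ CIB CJI JB CJ CJI CIB CJI JB CJ CJI JB CIB, which concatenate to the answer.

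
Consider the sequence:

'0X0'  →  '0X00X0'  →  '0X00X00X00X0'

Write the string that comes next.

Each string is two copies of the previous one concatenated.
So the next term is two copies of 0X00X00X00X0.

0X00X00X00X00X00X00X00X0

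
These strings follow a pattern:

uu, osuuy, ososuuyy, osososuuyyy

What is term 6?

s(k+1) = os·s(k)·y, so each term gains os as a prefix and y as a suffix.
From osososuuyyy, 2 further steps: osososuuyyy → ososososuuyyyy → (answer).

osososososuuyyyyy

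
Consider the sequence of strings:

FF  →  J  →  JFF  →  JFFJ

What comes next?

From term 3 onward, concatenate the last term with the second-to-last: J·FF = JFF, JFF·J = JFFJ, …
Continuing: JFFJ · JFF gives term 5.

JFFJJFF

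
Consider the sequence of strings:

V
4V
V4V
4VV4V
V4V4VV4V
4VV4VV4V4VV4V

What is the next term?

V4V4VV4V4VV4VV4V4VV4V

From term 3 onward, concatenate the second-to-last term with the last: V·4V = V4V, 4V·V4V = 4VV4V, …
The next term joins V4V4VV4V and 4VV4VV4V4VV4V.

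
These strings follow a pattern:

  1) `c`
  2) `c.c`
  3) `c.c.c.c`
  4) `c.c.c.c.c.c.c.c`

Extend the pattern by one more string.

Every step duplicates the string with '.' between the halves.
Doubling c.c.c.c.c.c.c.c with '.' between the halves:

c.c.c.c.c.c.c.c.c.c.c.c.c.c.c.c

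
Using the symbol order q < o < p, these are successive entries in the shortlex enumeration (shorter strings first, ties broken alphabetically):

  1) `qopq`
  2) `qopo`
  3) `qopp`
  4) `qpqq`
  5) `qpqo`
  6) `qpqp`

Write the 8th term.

qpoo

Continuing the enumeration 2 steps past qpqp: qpqp → qpoq → (answer).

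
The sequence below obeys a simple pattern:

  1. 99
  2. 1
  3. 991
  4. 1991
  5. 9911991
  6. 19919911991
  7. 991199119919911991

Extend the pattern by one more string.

19919911991991199119919911991

This is a Fibonacci-style word recurrence s(k) = s(k−2)·s(k−1): e.g. 99·1 = 991.
The next term joins 19919911991 and 991199119919911991.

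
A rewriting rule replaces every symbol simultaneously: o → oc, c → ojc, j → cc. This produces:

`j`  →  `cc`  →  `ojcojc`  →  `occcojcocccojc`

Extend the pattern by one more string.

ocojcojcojcocccojcocojcojcojcocccojc

Replace each of the 14 characters of occcojcocccojc in place — oc ojc ojc ojc oc cc ojc oc ojc ojc ojc oc cc ojc — and concatenate.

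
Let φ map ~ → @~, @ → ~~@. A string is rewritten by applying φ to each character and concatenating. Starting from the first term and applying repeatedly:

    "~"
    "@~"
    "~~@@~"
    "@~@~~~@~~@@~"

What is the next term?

Apply φ to @~@~~~@~~@@~ symbol by symbol: @→~~@, ~→@~, @→~~@, ~→@~, ~→@~, ~→@~, @→~~@, ~→@~, ~→@~, @→~~@, @→~~@, ~→@~; joined: ~~@ @~ ~~@ @~ @~ @~ ~~@ @~ @~ ~~@ ~~@ @~.

~~@@~~~@@~@~@~~~@@~@~~~@~~@@~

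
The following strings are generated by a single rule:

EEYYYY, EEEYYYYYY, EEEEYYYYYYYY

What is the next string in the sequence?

Reading off run lengths: E runs 2, 3, 4; Y runs 4, 6, 8 — each is linear in n, where the shown terms are n = 2, 3, 4.
Setting n = 5 gives 5, 10 characters in each block.

EEEEEYYYYYYYYYY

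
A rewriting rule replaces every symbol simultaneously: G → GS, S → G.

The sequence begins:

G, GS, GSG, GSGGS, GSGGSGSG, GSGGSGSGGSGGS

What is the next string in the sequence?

GSGGSGSGGSGGSGSGGSGSG

Replace each of the 13 characters of GSGGSGSGGSGGS in place — GS G GS GS G GS G GS GS G GS GS G — and concatenate.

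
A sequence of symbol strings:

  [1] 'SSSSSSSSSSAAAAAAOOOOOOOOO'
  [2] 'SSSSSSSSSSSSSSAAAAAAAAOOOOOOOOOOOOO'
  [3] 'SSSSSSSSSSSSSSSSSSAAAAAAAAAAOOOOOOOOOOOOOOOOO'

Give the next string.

SSSSSSSSSSSSSSSSSSSSSSAAAAAAAAAAAAOOOOOOOOOOOOOOOOOOOOO

The n-th term is 4n+2 S's then 2n+2 A's then 4n+1 O's, where the shown terms are n = 2, 3, 4.
At n = 5 the blocks have lengths 22, 12, 21.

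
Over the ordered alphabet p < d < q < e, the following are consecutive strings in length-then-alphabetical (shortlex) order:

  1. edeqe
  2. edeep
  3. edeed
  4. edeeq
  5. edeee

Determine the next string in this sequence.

eqppp

Treat edeee as a base-4 numeral over the given alphabet and add one, carrying through any trailing e's.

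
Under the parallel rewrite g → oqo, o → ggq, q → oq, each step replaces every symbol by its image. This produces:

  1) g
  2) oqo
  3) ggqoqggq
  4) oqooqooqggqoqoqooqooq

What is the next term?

Applying the rule to each of the 21 symbols of oqooqooqggqoqoqooqooq gives the pieces ggq oq ggq ggq oq ggq ggq oq oqo oqo oq ggq oq ggq oq ggq ggq oq ggq ggq oq, which concatenate to the answer.

ggqoqggqggqoqggqggqoqoqooqooqggqoqggqoqggqggqoqggqggqoq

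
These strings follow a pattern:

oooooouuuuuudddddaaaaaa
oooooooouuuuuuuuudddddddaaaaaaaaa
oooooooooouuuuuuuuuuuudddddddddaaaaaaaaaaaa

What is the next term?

oooooooooooouuuuuuuuuuuuuuudddddddddddaaaaaaaaaaaaaaa

Reading off run lengths: o runs 6, 8, 10; u runs 6, 9, 12; d runs 5, 7, 9; a runs 6, 9, 12 — each is linear in n, where the shown terms are n = 2, 3, 4.
At n = 5 the blocks have lengths 12, 15, 11, 15.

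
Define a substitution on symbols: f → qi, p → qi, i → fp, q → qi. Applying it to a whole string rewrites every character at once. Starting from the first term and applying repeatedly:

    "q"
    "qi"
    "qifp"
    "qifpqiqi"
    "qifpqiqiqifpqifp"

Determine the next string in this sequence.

qifpqiqiqifpqifpqifpqiqiqifpqiqi

Replace each of the 16 characters of qifpqiqiqifpqifp in place — qi fp qi qi qi fp qi fp qi fp qi qi qi fp qi qi — and concatenate.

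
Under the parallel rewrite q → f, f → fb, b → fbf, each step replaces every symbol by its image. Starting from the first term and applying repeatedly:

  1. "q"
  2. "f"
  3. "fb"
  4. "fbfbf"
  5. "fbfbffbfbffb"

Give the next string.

Rewriting each symbol of fbfbffbfbffb: f→fb, b→fbf, f→fb, b→fbf, f→fb, f→fb, b→fbf, f→fb, b→fbf, f→fb, f→fb, b→fbf, which concatenates to fb fbf fb fbf fb fb fbf fb fbf fb fb fbf.

fbfbffbfbffbfbfbffbfbffbfbfbf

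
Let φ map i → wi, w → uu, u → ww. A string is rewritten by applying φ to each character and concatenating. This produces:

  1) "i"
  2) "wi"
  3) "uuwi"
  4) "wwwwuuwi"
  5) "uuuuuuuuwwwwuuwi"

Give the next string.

φ(uuuuuuuuwwwwuuwi) expands symbol-by-symbol to ww ww ww ww ww ww ww ww uu uu uu uu ww ww uu wi; joining the 16 pieces gives the next term.

wwwwwwwwwwwwwwwwuuuuuuuuwwwwuuwi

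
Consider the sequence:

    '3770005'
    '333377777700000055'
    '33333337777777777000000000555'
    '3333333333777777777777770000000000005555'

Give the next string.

333333333333377777777777777777700000000000000055555

Each string has the form 3^{3n-2} 7^{4n-2} 0^{3n} 5^{n} (n = 1, 2, …).
Setting n = 5 gives 13, 18, 15, 5 characters in each block.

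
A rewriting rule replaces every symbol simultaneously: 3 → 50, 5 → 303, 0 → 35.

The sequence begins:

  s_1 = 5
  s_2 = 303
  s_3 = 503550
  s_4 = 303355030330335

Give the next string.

φ(303355030330335) expands symbol-by-symbol to 50 35 50 50 303 303 35 50 35 50 50 35 50 50 303; joining the 15 pieces gives the next term.

503550503033033550355050355050303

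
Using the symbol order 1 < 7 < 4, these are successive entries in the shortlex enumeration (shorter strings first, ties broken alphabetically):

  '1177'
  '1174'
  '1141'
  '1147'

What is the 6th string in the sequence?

1711

Stepping forward 2 times from 1147: 1147 → 1144, then the target.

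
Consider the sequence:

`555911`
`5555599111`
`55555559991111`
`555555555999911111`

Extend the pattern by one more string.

Reading off run lengths: 5 runs 3, 5, 7, 9; 9 runs 1, 2, 3, 4; 1 runs 2, 3, 4, 5 — each is linear in n (n = 1, 2, …).
For the next term, n = 5, so the run lengths are 11, 5, 6.

5555555555599999111111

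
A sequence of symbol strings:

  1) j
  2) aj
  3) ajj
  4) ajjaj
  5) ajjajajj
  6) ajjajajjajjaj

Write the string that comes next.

From term 3 onward, concatenate the last term with the second-to-last: aj·j = ajj, ajj·aj = ajjaj, …
So term 7 is ajjajajjajjaj·ajjajajj.

ajjajajjajjajajjajajj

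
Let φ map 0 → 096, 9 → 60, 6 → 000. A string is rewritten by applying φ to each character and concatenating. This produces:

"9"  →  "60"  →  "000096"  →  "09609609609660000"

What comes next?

Applying the rule to each of the 17 symbols of 09609609609660000 gives the pieces 096 60 000 096 60 000 096 60 000 096 60 000 000 096 096 096 096, which concatenate to the answer.

09660000096600000966000009660000000096096096096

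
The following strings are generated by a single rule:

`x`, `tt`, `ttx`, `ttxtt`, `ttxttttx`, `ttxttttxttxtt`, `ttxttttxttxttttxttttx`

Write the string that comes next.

ttxttttxttxttttxttttxttxttttxttxtt

From term 3 onward, concatenate the last term with the second-to-last: tt·x = ttx, ttx·tt = ttxtt, …
The next term joins ttxttttxttxttttxttttx and ttxttttxttxtt.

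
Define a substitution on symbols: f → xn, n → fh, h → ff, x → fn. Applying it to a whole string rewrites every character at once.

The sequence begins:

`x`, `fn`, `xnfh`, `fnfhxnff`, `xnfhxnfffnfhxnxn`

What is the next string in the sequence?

Rewriting the 16 symbols of xnfhxnfffnfhxnxn one by one yields fn fh xn ff fn fh xn xn xn fh xn ff fn fh fn fh; concatenated:

fnfhxnfffnfhxnxnxnfhxnfffnfhfnfh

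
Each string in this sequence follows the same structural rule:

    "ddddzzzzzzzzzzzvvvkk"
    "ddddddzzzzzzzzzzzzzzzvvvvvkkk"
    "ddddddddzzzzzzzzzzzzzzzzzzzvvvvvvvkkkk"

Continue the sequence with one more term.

ddddddddddzzzzzzzzzzzzzzzzzzzzzzzvvvvvvvvvkkkkk

Reading off run lengths: d runs 4, 6, 8; z runs 11, 15, 19; v runs 3, 5, 7; k runs 2, 3, 4 — each is linear in n, where the shown terms are n = 2, 3, 4.
Setting n = 5 gives 10, 23, 9, 5 characters in each block.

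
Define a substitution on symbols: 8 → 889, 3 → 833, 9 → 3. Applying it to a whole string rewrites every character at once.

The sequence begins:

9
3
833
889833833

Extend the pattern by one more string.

8898893889833833889833833

Expanding 889833833: 8→889, 8→889, 9→3, 8→889, 3→833, 3→833, 8→889, 3→833, 3→833. Concatenated: 889 889 3 889 833 833 889 833 833.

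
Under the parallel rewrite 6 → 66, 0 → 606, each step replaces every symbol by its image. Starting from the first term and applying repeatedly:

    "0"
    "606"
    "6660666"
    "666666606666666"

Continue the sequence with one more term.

6666666666666660666666666666666

Replace each of the 15 characters of 666666606666666 in place — 66 66 66 66 66 66 66 606 66 66 66 66 66 66 66 — and concatenate.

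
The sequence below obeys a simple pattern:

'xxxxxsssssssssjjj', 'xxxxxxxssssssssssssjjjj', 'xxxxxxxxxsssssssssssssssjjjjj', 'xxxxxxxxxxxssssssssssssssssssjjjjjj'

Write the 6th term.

Reading off run lengths: x runs 5, 7, 9, 11; s runs 9, 12, 15, 18; j runs 3, 4, 5, 6 — each is linear in n, where the shown terms are n = 3, 4, 5, 6.
Setting n = 8 gives 15, 24, 8 characters in each block.

xxxxxxxxxxxxxxxssssssssssssssssssssssssjjjjjjjj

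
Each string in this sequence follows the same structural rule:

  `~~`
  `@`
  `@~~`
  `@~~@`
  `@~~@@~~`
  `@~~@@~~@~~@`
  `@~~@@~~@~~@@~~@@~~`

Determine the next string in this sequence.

@~~@@~~@~~@@~~@@~~@~~@@~~@~~@

From term 3 onward, concatenate the last term with the second-to-last: @·~~ = @~~, @~~·@ = @~~@, …
Continuing: @~~@@~~@~~@@~~@@~~ · @~~@@~~@~~@ gives term 8.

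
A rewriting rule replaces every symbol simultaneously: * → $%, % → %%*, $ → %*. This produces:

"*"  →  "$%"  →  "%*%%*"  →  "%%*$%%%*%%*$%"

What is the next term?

Rewriting the 13 symbols of %%*$%%%*%%*$% one by one yields %%* %%* $% %* %%* %%* %%* $% %%* %%* $% %* %%*; concatenated:

%%*%%*$%%*%%*%%*%%*$%%%*%%*$%%*%%*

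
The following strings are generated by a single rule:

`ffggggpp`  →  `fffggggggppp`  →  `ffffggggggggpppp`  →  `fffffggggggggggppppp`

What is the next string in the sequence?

Reading off run lengths: f runs 2, 3, 4, 5; g runs 4, 6, 8, 10; p runs 2, 3, 4, 5 — each is linear in n, where the shown terms are n = 2, 3, 4, 5.
At n = 6 the blocks have lengths 6, 12, 6.

ffffffggggggggggggpppppp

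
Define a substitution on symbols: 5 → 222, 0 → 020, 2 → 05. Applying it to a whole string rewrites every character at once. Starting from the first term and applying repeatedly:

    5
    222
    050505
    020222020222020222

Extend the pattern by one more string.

020050200505050200502005050502005020050505

Replace each of the 18 characters of 020222020222020222 in place — 020 05 020 05 05 05 020 05 020 05 05 05 020 05 020 05 05 05 — and concatenate.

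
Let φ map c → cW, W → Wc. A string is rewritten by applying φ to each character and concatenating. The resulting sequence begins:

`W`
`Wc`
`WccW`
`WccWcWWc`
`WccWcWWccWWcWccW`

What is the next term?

Rewriting the 16 symbols of WccWcWWccWWcWccW one by one yields Wc cW cW Wc cW Wc Wc cW cW Wc Wc cW Wc cW cW Wc; concatenated:

WccWcWWccWWcWccWcWWcWccWWccWcWWc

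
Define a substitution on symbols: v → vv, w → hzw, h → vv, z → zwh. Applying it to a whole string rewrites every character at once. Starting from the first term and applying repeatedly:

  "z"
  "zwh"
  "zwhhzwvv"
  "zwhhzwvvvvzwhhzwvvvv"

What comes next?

Applying the rule to each of the 20 symbols of zwhhzwvvvvzwhhzwvvvv gives the pieces zwh hzw vv vv zwh hzw vv vv vv vv zwh hzw vv vv zwh hzw vv vv vv vv, which concatenate to the answer.

zwhhzwvvvvzwhhzwvvvvvvvvzwhhzwvvvvzwhhzwvvvvvvvv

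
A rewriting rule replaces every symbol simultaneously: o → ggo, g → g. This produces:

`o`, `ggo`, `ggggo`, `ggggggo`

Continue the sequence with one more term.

ggggggggo

Apply φ to ggggggo symbol by symbol: g→g, g→g, g→g, g→g, g→g, g→g, o→ggo; joined: g g g g g g ggo.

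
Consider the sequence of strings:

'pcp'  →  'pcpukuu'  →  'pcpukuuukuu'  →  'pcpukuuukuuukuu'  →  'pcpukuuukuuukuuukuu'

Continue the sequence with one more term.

Every step adds ukuu to the end: s(k+1) = s(k)·ukuu.
So the next term is pcpukuuukuuukuuukuu·ukuu.

pcpukuuukuuukuuukuuukuu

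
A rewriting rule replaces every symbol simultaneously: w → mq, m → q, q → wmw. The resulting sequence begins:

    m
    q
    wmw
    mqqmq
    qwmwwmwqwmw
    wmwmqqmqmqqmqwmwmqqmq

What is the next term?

mqqmqqwmwwmwqwmwqwmwwmwqwmwmqqmqqwmwwmwqwmw

Replace each of the 21 characters of wmwmqqmqmqqmqwmwmqqmq in place — mq q mq q wmw wmw q wmw q wmw wmw q wmw mq q mq q wmw wmw q wmw — and concatenate.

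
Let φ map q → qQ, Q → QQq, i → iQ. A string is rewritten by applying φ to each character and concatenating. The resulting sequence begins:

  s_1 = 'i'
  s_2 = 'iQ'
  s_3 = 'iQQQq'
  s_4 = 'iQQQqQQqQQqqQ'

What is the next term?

Rewriting the 13 symbols of iQQQqQQqQQqqQ one by one yields iQ QQq QQq QQq qQ QQq QQq qQ QQq QQq qQ qQ QQq; concatenated:

iQQQqQQqQQqqQQQqQQqqQQQqQQqqQqQQQq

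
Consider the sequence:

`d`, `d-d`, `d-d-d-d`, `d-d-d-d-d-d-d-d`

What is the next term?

s(k+1) = s(k)·-·s(k) — each term doubles the last with '-' between the halves.
Doubling d-d-d-d-d-d-d-d with '-' between the halves:

d-d-d-d-d-d-d-d-d-d-d-d-d-d-d-d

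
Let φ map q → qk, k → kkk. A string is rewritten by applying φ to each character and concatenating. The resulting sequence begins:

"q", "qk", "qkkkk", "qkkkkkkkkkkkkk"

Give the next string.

qkkkkkkkkkkkkkkkkkkkkkkkkkkkkkkkkkkkkkkkk

φ(qkkkkkkkkkkkkk) expands symbol-by-symbol to qk kkk kkk kkk kkk kkk kkk kkk kkk kkk kkk kkk kkk kkk; joining the 14 pieces gives the next term.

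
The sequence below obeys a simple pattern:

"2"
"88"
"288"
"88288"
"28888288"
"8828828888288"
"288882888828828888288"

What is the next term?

This is a Fibonacci-style word recurrence s(k) = s(k−2)·s(k−1): e.g. 2·88 = 288.
The next term joins 8828828888288 and 288882888828828888288.

8828828888288288882888828828888288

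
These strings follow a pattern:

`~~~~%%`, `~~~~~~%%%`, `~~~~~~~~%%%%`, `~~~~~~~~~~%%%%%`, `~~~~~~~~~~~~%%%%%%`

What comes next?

The n-th term is 2n ~'s then n %'s, where the shown terms are n = 2, 3, 4, 5, 6.
Setting n = 7 gives 14, 7 characters in each block.

~~~~~~~~~~~~~~%%%%%%%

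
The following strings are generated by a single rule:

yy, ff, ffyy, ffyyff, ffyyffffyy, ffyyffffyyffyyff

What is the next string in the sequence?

This is a Fibonacci-style word recurrence s(k) = s(k−1)·s(k−2): e.g. ff·yy = ffyy.
Continuing: ffyyffffyyffyyff · ffyyffffyy gives term 7.

ffyyffffyyffyyffffyyffffyy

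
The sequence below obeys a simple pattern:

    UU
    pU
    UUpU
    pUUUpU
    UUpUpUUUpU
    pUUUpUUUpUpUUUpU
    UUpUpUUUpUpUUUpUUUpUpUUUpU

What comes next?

pUUUpUUUpUpUUUpUUUpUpUUUpUpUUUpUUUpUpUUUpU

From term 3 onward, concatenate the second-to-last term with the last: UU·pU = UUpU, pU·UUpU = pUUUpU, …
So term 8 is pUUUpUUUpUpUUUpU·UUpUpUUUpUpUUUpUUUpUpUUUpU.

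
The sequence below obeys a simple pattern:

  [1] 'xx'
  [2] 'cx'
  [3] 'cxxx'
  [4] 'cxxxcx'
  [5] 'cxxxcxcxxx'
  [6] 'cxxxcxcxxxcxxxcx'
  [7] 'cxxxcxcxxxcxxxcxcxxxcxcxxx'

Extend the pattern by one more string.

cxxxcxcxxxcxxxcxcxxxcxcxxxcxxxcxcxxxcxxxcx

Each term (from the third on) is the previous term followed by the one before it: term 3 = cx·xx = cxxx.
So term 8 is cxxxcxcxxxcxxxcxcxxxcxcxxx·cxxxcxcxxxcxxxcx.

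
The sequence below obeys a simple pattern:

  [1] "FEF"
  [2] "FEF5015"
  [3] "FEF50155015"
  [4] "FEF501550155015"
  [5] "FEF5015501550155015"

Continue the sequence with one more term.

Every step adds 5015 to the end: s(k+1) = s(k)·5015.
Applying this once more to FEF5015501550155015:

FEF50155015501550155015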